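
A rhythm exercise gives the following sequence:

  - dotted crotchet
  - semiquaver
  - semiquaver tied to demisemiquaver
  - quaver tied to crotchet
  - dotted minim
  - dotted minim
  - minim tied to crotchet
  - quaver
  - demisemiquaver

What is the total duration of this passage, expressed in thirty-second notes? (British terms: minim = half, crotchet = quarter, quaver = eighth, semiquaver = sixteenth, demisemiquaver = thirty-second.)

Express everything in thirty-second notes: dotted crotchet = 12; semiquaver = 2; semiquaver tied to demisemiquaver (semiquaver + demisemiquaver) = 3; quaver tied to crotchet (quaver + crotchet) = 12; dotted minim = 24; dotted minim = 24; minim tied to crotchet (minim + crotchet) = 24; quaver = 4; demisemiquaver = 1.
Adding: 12 + 2 + 3 + 12 + 24 + 24 + 24 + 4 + 1 = 106 thirty-second notes.

106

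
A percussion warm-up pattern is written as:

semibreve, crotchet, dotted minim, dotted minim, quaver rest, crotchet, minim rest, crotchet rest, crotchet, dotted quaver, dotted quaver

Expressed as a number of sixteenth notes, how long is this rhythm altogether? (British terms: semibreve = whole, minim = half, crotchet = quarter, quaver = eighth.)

72

Express everything in sixteenth notes: semibreve = 16; crotchet = 4; dotted minim = 12; dotted minim = 12; quaver rest = 2; crotchet = 4; minim rest = 8; crotchet rest = 4; crotchet = 4; dotted quaver = 3; dotted quaver = 3.
Adding: 16 + 4 + 12 + 12 + 2 + 4 + 8 + 4 + 4 + 3 + 3 = 72 sixteenth notes.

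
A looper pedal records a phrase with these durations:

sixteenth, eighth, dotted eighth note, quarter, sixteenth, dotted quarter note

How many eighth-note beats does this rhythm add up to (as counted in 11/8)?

8.5

One eighth-note beat = 2 sixteenth notes.
In sixteenth notes: sixteenth = 1; eighth = 2; dotted eighth note = 3; quarter = 4; sixteenth = 1; dotted quarter note = 6.
Altogether 1 + 2 + 3 + 4 + 1 + 6 = 17.
17 ÷ 2 = 8.5 beats.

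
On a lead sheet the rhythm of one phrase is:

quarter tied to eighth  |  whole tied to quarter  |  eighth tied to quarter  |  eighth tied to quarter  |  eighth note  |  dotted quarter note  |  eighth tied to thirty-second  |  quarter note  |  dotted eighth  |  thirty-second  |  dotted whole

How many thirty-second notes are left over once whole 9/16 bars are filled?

One bar of 9/16 = 18 thirty-second notes.
Convert each value to thirty-second notes: quarter tied to eighth (quarter + eighth) = 12; whole tied to quarter (whole + quarter) = 40; eighth tied to quarter (eighth + quarter) = 12; eighth tied to quarter (eighth + quarter) = 12; eighth note = 4; dotted quarter note = 12; eighth tied to thirty-second (eighth + thirty-second) = 5; quarter note = 8; dotted eighth = 6; thirty-second = 1; dotted whole = 48.
Total: 12 + 40 + 12 + 12 + 4 + 12 + 5 + 8 + 6 + 1 + 48 = 160.
160 ÷ 18 = 8 complete bars with 16 thirty-second notes remaining.

16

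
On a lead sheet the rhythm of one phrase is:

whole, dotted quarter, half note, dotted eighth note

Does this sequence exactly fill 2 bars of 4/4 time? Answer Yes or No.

One bar of 4/4 = 16 sixteenth notes, so 2 bars = 32.
In sixteenth notes: whole = 16; dotted quarter = 6; half note = 8; dotted eighth note = 3.
Total: 16 + 6 + 8 + 3 = 33.
33 exceeds 32, so the answer is No.

No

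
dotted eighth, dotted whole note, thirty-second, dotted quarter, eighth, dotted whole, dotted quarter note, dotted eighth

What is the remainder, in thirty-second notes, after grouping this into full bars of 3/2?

41

One bar of 3/2 = 48 thirty-second notes.
Working in thirty-second notes: dotted eighth = 6; dotted whole note = 48; thirty-second = 1; dotted quarter = 12; eighth = 4; dotted whole = 48; dotted quarter note = 12; dotted eighth = 6.
Adding: 6 + 48 + 1 + 12 + 4 + 48 + 12 + 6 = 137.
137 ÷ 48 = 2 complete bars with 41 thirty-second notes remaining.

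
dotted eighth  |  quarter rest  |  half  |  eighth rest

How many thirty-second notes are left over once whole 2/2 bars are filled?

One bar of 2/2 = 16 sixteenth notes.
In sixteenth notes: dotted eighth = 3; quarter rest = 4; half = 8; eighth rest = 2.
Sum: 3 + 4 + 8 + 2 = 17.
17 ÷ 16 = 1 complete bar with 1 sixteenth note remaining = 2 thirty-second notes.

2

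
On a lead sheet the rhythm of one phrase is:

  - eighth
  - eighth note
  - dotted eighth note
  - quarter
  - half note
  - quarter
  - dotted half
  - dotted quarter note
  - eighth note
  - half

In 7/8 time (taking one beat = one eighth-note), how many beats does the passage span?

25.5

One eighth-note beat = 2 sixteenth notes.
Each duration in sixteenth notes: eighth = 2; eighth note = 2; dotted eighth note = 3; quarter = 4; half note = 8; quarter = 4; dotted half = 12; dotted quarter note = 6; eighth note = 2; half = 8.
Altogether 2 + 2 + 3 + 4 + 8 + 4 + 12 + 6 + 2 + 8 = 51.
51 ÷ 2 = 25.5 beats.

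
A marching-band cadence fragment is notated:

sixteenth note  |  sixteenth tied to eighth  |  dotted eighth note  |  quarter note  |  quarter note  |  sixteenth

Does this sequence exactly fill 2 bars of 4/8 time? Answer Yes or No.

One bar of 4/8 = 8 sixteenth notes, so 2 bars = 16.
Each duration in sixteenth notes: sixteenth note = 1; sixteenth tied to eighth (sixteenth + eighth) = 3; dotted eighth note = 3; quarter note = 4; quarter note = 4; sixteenth = 1.
Sum: 1 + 3 + 3 + 4 + 4 + 1 = 16.
16 equals 16, so the answer is Yes.

Yes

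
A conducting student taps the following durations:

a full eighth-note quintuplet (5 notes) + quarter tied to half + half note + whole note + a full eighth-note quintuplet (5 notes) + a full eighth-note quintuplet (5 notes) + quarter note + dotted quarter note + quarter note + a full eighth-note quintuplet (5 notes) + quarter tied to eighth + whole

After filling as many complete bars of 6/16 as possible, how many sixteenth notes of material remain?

One bar of 6/16 = 3 eighth notes.
Each duration in eighth notes: a full eighth-note quintuplet (5 notes) (five quintuplet eighths span one half) = 4; quarter tied to half (quarter + half) = 6; half note = 4; whole note = 8; a full eighth-note quintuplet (5 notes) (five quintuplet eighths span one half) = 4; a full eighth-note quintuplet (5 notes) (five quintuplet eighths span one half) = 4; quarter note = 2; dotted quarter note = 3; quarter note = 2; a full eighth-note quintuplet (5 notes) (five quintuplet eighths span one half) = 4; quarter tied to eighth (quarter + eighth) = 3; whole = 8.
Adding: 4 + 6 + 4 + 8 + 4 + 4 + 2 + 3 + 2 + 4 + 3 + 8 = 52.
52 ÷ 3 = 17 complete bars with 1 eighth note remaining = 2 sixteenth notes.

2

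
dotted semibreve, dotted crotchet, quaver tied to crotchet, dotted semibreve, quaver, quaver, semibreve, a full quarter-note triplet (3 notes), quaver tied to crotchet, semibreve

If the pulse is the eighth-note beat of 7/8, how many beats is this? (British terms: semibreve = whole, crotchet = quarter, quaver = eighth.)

55

One eighth-note beat = 2 sixteenth notes.
In sixteenth notes: dotted semibreve = 24; dotted crotchet = 6; quaver tied to crotchet (quaver + crotchet) = 6; dotted semibreve = 24; quaver = 2; quaver = 2; semibreve = 16; a full quarter-note triplet (3 notes) (three triplet quarters span one half) = 8; quaver tied to crotchet (quaver + crotchet) = 6; semibreve = 16.
Sum: 24 + 6 + 6 + 24 + 2 + 2 + 16 + 8 + 6 + 16 = 110.
110 ÷ 2 = 55 beats.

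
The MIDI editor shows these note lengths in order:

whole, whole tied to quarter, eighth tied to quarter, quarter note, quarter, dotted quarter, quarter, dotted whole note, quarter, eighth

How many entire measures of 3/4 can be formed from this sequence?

One bar of 3/4 = 6 eighth notes.
In eighth notes: whole = 8; whole tied to quarter (whole + quarter) = 10; eighth tied to quarter (eighth + quarter) = 3; quarter note = 2; quarter = 2; dotted quarter = 3; quarter = 2; dotted whole note = 12; quarter = 2; eighth = 1.
Sum: 8 + 10 + 3 + 2 + 2 + 3 + 2 + 12 + 2 + 1 = 45.
45 ÷ 6 = 7 complete bars with 3 left over.

7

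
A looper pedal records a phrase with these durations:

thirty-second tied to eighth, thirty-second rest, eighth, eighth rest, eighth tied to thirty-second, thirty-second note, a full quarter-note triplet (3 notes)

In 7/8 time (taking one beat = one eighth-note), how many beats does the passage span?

9

One eighth-note beat = 4 thirty-second notes.
Each duration in thirty-second notes: thirty-second tied to eighth (thirty-second + eighth) = 5; thirty-second rest = 1; eighth = 4; eighth rest = 4; eighth tied to thirty-second (eighth + thirty-second) = 5; thirty-second note = 1; a full quarter-note triplet (3 notes) (three triplet quarters span one half) = 16.
Sum: 5 + 1 + 4 + 4 + 5 + 1 + 16 = 36.
36 ÷ 4 = 9 beats.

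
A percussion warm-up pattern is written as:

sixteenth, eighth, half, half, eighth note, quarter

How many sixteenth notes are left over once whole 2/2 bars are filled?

9

One bar of 2/2 = 16 sixteenth notes.
Convert each value to sixteenth notes: sixteenth = 1; eighth = 2; half = 8; half = 8; eighth note = 2; quarter = 4.
Total: 1 + 2 + 8 + 8 + 2 + 4 = 25.
25 ÷ 16 = 1 complete bar with 9 sixteenth notes remaining.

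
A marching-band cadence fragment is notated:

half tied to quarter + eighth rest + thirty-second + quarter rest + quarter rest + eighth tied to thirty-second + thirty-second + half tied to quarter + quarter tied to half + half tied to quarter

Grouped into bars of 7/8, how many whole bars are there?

One bar of 7/8 = 28 thirty-second notes.
Working in thirty-second notes: half tied to quarter (half + quarter) = 24; eighth rest = 4; thirty-second = 1; quarter rest = 8; quarter rest = 8; eighth tied to thirty-second (eighth + thirty-second) = 5; thirty-second = 1; half tied to quarter (half + quarter) = 24; quarter tied to half (quarter + half) = 24; half tied to quarter (half + quarter) = 24.
Sum: 24 + 4 + 1 + 8 + 8 + 5 + 1 + 24 + 24 + 24 = 123.
123 ÷ 28 = 4 complete bars with 11 left over.

4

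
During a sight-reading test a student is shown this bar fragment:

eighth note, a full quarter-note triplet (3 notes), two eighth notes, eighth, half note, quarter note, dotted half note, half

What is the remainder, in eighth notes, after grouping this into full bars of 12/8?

0

One bar of 12/8 = 12 eighth notes.
Convert each value to eighth notes: eighth note = 1; a full quarter-note triplet (3 notes) (three triplet quarters span one half) = 4; eighth note = 1; eighth note = 1; eighth = 1; half note = 4; quarter note = 2; dotted half note = 6; half = 4.
Adding: 1 + 4 + 1 + 1 + 1 + 4 + 2 + 6 + 4 = 24.
24 ÷ 12 = 2 complete bars with 0 eighth notes remaining.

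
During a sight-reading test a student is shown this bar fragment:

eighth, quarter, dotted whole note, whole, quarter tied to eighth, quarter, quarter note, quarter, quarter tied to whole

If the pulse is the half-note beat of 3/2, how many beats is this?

One half-note beat = 4 eighth notes.
Working in eighth notes: eighth = 1; quarter = 2; dotted whole note = 12; whole = 8; quarter tied to eighth (quarter + eighth) = 3; quarter = 2; quarter note = 2; quarter = 2; quarter tied to whole (quarter + whole) = 10.
Adding: 1 + 2 + 12 + 8 + 3 + 2 + 2 + 2 + 10 = 42.
42 ÷ 4 = 10.5 beats.

10.5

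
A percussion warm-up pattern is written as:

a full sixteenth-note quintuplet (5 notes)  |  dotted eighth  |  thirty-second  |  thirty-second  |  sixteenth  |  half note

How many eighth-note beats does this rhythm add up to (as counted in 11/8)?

8.5

One eighth-note beat = 4 thirty-second notes.
In thirty-second notes: a full sixteenth-note quintuplet (5 notes) (five quintuplet sixteenths span one quarter) = 8; dotted eighth = 6; thirty-second = 1; thirty-second = 1; sixteenth = 2; half note = 16.
Altogether 8 + 6 + 1 + 1 + 2 + 16 = 34.
34 ÷ 4 = 8.5 beats.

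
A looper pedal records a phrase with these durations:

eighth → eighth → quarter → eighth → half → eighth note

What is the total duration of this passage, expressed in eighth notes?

10

Express everything in eighth notes: eighth = 1; eighth = 1; quarter = 2; eighth = 1; half = 4; eighth note = 1.
Sum: 1 + 1 + 2 + 1 + 4 + 1 = 10 eighth notes.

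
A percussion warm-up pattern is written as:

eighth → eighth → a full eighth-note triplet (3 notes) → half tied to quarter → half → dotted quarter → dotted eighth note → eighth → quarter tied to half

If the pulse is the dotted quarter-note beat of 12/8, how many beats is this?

One dotted quarter-note beat = 6 sixteenth notes.
Working in sixteenth notes: eighth = 2; eighth = 2; a full eighth-note triplet (3 notes) (three triplet eighths span one quarter) = 4; half tied to quarter (half + quarter) = 12; half = 8; dotted quarter = 6; dotted eighth note = 3; eighth = 2; quarter tied to half (quarter + half) = 12.
Altogether 2 + 2 + 4 + 12 + 8 + 6 + 3 + 2 + 12 = 51.
51 ÷ 6 = 8.5 beats.

8.5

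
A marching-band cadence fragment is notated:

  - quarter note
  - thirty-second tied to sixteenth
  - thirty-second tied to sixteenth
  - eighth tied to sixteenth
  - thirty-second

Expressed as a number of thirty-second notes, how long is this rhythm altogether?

Each duration in thirty-second notes: quarter note = 8; thirty-second tied to sixteenth (thirty-second + sixteenth) = 3; thirty-second tied to sixteenth (thirty-second + sixteenth) = 3; eighth tied to sixteenth (eighth + sixteenth) = 6; thirty-second = 1.
Adding: 8 + 3 + 3 + 6 + 1 = 21 thirty-second notes.

21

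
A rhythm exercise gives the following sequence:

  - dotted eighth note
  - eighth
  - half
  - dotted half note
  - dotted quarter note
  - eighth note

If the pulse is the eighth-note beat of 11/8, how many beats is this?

16.5

One eighth-note beat = 2 sixteenth notes.
Each duration in sixteenth notes: dotted eighth note = 3; eighth = 2; half = 8; dotted half note = 12; dotted quarter note = 6; eighth note = 2.
Adding: 3 + 2 + 8 + 12 + 6 + 2 = 33.
33 ÷ 2 = 16.5 beats.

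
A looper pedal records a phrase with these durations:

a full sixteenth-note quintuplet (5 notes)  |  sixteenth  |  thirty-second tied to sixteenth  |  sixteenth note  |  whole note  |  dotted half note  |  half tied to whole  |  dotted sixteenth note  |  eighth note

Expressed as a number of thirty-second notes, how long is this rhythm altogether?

Working in thirty-second notes: a full sixteenth-note quintuplet (5 notes) (five quintuplet sixteenths span one quarter) = 8; sixteenth = 2; thirty-second tied to sixteenth (thirty-second + sixteenth) = 3; sixteenth note = 2; whole note = 32; dotted half note = 24; half tied to whole (half + whole) = 48; dotted sixteenth note = 3; eighth note = 4.
Total: 8 + 2 + 3 + 2 + 32 + 24 + 48 + 3 + 4 = 126 thirty-second notes.

126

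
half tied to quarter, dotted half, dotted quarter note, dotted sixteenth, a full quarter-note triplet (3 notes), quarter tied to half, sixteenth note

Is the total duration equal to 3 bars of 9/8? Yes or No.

No

One bar of 9/8 = 36 thirty-second notes, so 3 bars = 108.
Convert each value to thirty-second notes: half tied to quarter (half + quarter) = 24; dotted half = 24; dotted quarter note = 12; dotted sixteenth = 3; a full quarter-note triplet (3 notes) (three triplet quarters span one half) = 16; quarter tied to half (quarter + half) = 24; sixteenth note = 2.
Sum: 24 + 24 + 12 + 3 + 16 + 24 + 2 = 105.
105 falls short of 108, so the answer is No.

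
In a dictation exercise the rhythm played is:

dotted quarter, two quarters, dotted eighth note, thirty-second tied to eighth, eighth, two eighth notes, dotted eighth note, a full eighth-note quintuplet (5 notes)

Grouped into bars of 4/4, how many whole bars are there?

2

One bar of 4/4 = 32 thirty-second notes.
Convert each value to thirty-second notes: dotted quarter = 12; quarter = 8; quarter = 8; dotted eighth note = 6; thirty-second tied to eighth (thirty-second + eighth) = 5; eighth = 4; eighth note = 4; eighth note = 4; dotted eighth note = 6; a full eighth-note quintuplet (5 notes) (five quintuplet eighths span one half) = 16.
Adding: 12 + 8 + 8 + 6 + 5 + 4 + 4 + 4 + 6 + 16 = 73.
73 ÷ 32 = 2 complete bars with 9 left over.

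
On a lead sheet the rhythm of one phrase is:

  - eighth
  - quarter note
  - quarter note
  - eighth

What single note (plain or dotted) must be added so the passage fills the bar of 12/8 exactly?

The bar of 12/8 = 12 eighth notes.
Convert each value to eighth notes: eighth = 1; quarter note = 2; quarter note = 2; eighth = 1.
Adding: 1 + 2 + 2 + 1 = 6.
Remaining: 12 − 6 = 6 eighth notes, which is a dotted half note.

dotted half note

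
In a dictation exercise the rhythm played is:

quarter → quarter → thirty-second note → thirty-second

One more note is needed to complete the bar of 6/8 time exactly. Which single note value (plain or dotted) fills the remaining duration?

The bar of 6/8 = 24 thirty-second notes.
Working in thirty-second notes: quarter = 8; quarter = 8; thirty-second note = 1; thirty-second = 1.
Total: 8 + 8 + 1 + 1 = 18.
Remaining: 24 − 18 = 6 thirty-second notes, which is a dotted eighth note.

dotted eighth note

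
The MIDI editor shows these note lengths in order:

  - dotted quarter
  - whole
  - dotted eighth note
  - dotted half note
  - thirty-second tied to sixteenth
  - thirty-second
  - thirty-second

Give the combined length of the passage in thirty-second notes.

79

Working in thirty-second notes: dotted quarter = 12; whole = 32; dotted eighth note = 6; dotted half note = 24; thirty-second tied to sixteenth (thirty-second + sixteenth) = 3; thirty-second = 1; thirty-second = 1.
Altogether 12 + 32 + 6 + 24 + 3 + 1 + 1 = 79 thirty-second notes.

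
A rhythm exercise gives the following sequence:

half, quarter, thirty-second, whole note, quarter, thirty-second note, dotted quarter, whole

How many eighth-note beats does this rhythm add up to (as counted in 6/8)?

One eighth-note beat = 4 thirty-second notes.
Working in thirty-second notes: half = 16; quarter = 8; thirty-second = 1; whole note = 32; quarter = 8; thirty-second note = 1; dotted quarter = 12; whole = 32.
Total: 16 + 8 + 1 + 32 + 8 + 1 + 12 + 32 = 110.
110 ÷ 4 = 27.5 beats.

27.5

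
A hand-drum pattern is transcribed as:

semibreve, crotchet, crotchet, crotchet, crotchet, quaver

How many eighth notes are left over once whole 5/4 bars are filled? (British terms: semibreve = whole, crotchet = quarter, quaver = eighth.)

One bar of 5/4 = 10 eighth notes.
Express everything in eighth notes: semibreve = 8; crotchet = 2; crotchet = 2; crotchet = 2; crotchet = 2; quaver = 1.
Sum: 8 + 2 + 2 + 2 + 2 + 1 = 17.
17 ÷ 10 = 1 complete bar with 7 eighth notes remaining.

7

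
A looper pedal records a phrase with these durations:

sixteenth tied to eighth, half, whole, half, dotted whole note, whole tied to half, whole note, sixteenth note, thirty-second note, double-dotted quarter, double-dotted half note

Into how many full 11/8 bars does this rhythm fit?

5

One bar of 11/8 = 44 thirty-second notes.
Express everything in thirty-second notes: sixteenth tied to eighth (sixteenth + eighth) = 6; half = 16; whole = 32; half = 16; dotted whole note = 48; whole tied to half (whole + half) = 48; whole note = 32; sixteenth note = 2; thirty-second note = 1; double-dotted quarter = 14; double-dotted half note = 28.
Sum: 6 + 16 + 32 + 16 + 48 + 48 + 32 + 2 + 1 + 14 + 28 = 243.
243 ÷ 44 = 5 complete bars with 23 left over.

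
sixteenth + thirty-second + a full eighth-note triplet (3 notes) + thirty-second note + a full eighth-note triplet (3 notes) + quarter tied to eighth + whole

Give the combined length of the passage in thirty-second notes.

64

Express everything in thirty-second notes: sixteenth = 2; thirty-second = 1; a full eighth-note triplet (3 notes) (three triplet eighths span one quarter) = 8; thirty-second note = 1; a full eighth-note triplet (3 notes) (three triplet eighths span one quarter) = 8; quarter tied to eighth (quarter + eighth) = 12; whole = 32.
Sum: 2 + 1 + 8 + 1 + 8 + 12 + 32 = 64 thirty-second notes.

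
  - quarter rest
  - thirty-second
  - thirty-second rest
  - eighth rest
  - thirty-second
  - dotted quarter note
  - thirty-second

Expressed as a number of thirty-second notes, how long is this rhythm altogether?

28

Express everything in thirty-second notes: quarter rest = 8; thirty-second = 1; thirty-second rest = 1; eighth rest = 4; thirty-second = 1; dotted quarter note = 12; thirty-second = 1.
Altogether 8 + 1 + 1 + 4 + 1 + 12 + 1 = 28 thirty-second notes.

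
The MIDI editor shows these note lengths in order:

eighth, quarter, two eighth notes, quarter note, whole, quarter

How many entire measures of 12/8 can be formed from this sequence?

1

One bar of 12/8 = 12 eighth notes.
In eighth notes: eighth = 1; quarter = 2; eighth note = 1; eighth note = 1; quarter note = 2; whole = 8; quarter = 2.
Altogether 1 + 2 + 1 + 1 + 2 + 8 + 2 = 17.
17 ÷ 12 = 1 complete bar with 5 left over.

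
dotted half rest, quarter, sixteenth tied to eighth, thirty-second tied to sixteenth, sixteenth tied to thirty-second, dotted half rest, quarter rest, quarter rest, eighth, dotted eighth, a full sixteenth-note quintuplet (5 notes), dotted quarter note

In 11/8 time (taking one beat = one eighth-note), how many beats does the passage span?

28.5

One eighth-note beat = 4 thirty-second notes.
In thirty-second notes: dotted half rest = 24; quarter = 8; sixteenth tied to eighth (sixteenth + eighth) = 6; thirty-second tied to sixteenth (thirty-second + sixteenth) = 3; sixteenth tied to thirty-second (sixteenth + thirty-second) = 3; dotted half rest = 24; quarter rest = 8; quarter rest = 8; eighth = 4; dotted eighth = 6; a full sixteenth-note quintuplet (5 notes) (five quintuplet sixteenths span one quarter) = 8; dotted quarter note = 12.
Adding: 24 + 8 + 6 + 3 + 3 + 24 + 8 + 8 + 4 + 6 + 8 + 12 = 114.
114 ÷ 4 = 28.5 beats.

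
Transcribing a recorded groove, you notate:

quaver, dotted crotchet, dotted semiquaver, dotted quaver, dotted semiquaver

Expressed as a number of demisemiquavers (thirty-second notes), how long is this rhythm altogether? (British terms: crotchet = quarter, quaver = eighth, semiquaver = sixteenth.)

28

Express everything in thirty-second notes: quaver = 4; dotted crotchet = 12; dotted semiquaver = 3; dotted quaver = 6; dotted semiquaver = 3.
Adding: 4 + 12 + 3 + 6 + 3 = 28 thirty-second notes.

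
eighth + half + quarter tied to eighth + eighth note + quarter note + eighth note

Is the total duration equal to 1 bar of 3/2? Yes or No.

One bar of 3/2 = 12 eighth notes.
Working in eighth notes: eighth = 1; half = 4; quarter tied to eighth (quarter + eighth) = 3; eighth note = 1; quarter note = 2; eighth note = 1.
Altogether 1 + 4 + 3 + 1 + 2 + 1 = 12.
12 equals 12, so the answer is Yes.

Yes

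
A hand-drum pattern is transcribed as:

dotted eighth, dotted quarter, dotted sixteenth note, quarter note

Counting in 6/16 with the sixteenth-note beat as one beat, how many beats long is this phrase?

14.5

One sixteenth-note beat = 2 thirty-second notes.
Each duration in thirty-second notes: dotted eighth = 6; dotted quarter = 12; dotted sixteenth note = 3; quarter note = 8.
Adding: 6 + 12 + 3 + 8 = 29.
29 ÷ 2 = 14.5 beats.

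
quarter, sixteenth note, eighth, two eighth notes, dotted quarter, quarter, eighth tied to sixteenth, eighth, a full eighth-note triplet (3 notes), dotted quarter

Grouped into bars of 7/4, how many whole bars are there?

1

One bar of 7/4 = 28 sixteenth notes.
Each duration in sixteenth notes: quarter = 4; sixteenth note = 1; eighth = 2; eighth note = 2; eighth note = 2; dotted quarter = 6; quarter = 4; eighth tied to sixteenth (eighth + sixteenth) = 3; eighth = 2; a full eighth-note triplet (3 notes) (three triplet eighths span one quarter) = 4; dotted quarter = 6.
Sum: 4 + 1 + 2 + 2 + 2 + 6 + 4 + 3 + 2 + 4 + 6 = 36.
36 ÷ 28 = 1 complete bar with 8 left over.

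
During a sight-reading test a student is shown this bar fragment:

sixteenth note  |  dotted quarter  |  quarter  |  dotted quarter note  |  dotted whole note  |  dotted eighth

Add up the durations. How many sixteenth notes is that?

Convert each value to sixteenth notes: sixteenth note = 1; dotted quarter = 6; quarter = 4; dotted quarter note = 6; dotted whole note = 24; dotted eighth = 3.
Total: 1 + 6 + 4 + 6 + 24 + 3 = 44 sixteenth notes.

44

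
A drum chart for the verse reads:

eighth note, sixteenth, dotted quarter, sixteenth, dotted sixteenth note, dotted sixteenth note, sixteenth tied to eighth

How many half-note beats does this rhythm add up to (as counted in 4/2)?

2

One half-note beat = 16 thirty-second notes.
In thirty-second notes: eighth note = 4; sixteenth = 2; dotted quarter = 12; sixteenth = 2; dotted sixteenth note = 3; dotted sixteenth note = 3; sixteenth tied to eighth (sixteenth + eighth) = 6.
Adding: 4 + 2 + 12 + 2 + 3 + 3 + 6 = 32.
32 ÷ 16 = 2 beats.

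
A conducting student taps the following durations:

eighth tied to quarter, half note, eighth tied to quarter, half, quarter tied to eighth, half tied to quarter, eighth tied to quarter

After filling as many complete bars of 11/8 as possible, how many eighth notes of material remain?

4

One bar of 11/8 = 11 eighth notes.
Working in eighth notes: eighth tied to quarter (eighth + quarter) = 3; half note = 4; eighth tied to quarter (eighth + quarter) = 3; half = 4; quarter tied to eighth (quarter + eighth) = 3; half tied to quarter (half + quarter) = 6; eighth tied to quarter (eighth + quarter) = 3.
Total: 3 + 4 + 3 + 4 + 3 + 6 + 3 = 26.
26 ÷ 11 = 2 complete bars with 4 eighth notes remaining.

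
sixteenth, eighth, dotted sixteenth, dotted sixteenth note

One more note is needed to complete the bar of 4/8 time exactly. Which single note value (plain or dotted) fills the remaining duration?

The bar of 4/8 = 16 thirty-second notes.
Convert each value to thirty-second notes: sixteenth = 2; eighth = 4; dotted sixteenth = 3; dotted sixteenth note = 3.
Total: 2 + 4 + 3 + 3 = 12.
Remaining: 16 − 12 = 4 thirty-second notes, which is a eighth note.

eighth note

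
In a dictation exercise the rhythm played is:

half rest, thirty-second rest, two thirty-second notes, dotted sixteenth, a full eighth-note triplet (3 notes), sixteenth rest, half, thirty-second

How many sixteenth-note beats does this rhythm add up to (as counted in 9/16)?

24.5

One sixteenth-note beat = 2 thirty-second notes.
In thirty-second notes: half rest = 16; thirty-second rest = 1; thirty-second note = 1; thirty-second note = 1; dotted sixteenth = 3; a full eighth-note triplet (3 notes) (three triplet eighths span one quarter) = 8; sixteenth rest = 2; half = 16; thirty-second = 1.
Total: 16 + 1 + 1 + 1 + 3 + 8 + 2 + 16 + 1 = 49.
49 ÷ 2 = 24.5 beats.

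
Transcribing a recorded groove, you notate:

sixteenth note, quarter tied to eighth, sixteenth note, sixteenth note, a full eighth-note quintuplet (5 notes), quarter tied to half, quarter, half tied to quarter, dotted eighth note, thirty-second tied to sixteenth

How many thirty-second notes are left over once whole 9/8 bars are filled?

One bar of 9/8 = 36 thirty-second notes.
In thirty-second notes: sixteenth note = 2; quarter tied to eighth (quarter + eighth) = 12; sixteenth note = 2; sixteenth note = 2; a full eighth-note quintuplet (5 notes) (five quintuplet eighths span one half) = 16; quarter tied to half (quarter + half) = 24; quarter = 8; half tied to quarter (half + quarter) = 24; dotted eighth note = 6; thirty-second tied to sixteenth (thirty-second + sixteenth) = 3.
Altogether 2 + 12 + 2 + 2 + 16 + 24 + 8 + 24 + 6 + 3 = 99.
99 ÷ 36 = 2 complete bars with 27 thirty-second notes remaining.

27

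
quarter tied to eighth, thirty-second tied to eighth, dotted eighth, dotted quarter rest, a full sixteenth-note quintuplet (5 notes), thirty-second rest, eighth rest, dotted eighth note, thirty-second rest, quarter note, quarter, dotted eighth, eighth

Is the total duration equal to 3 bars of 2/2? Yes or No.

No

One bar of 2/2 = 32 thirty-second notes, so 3 bars = 96.
Express everything in thirty-second notes: quarter tied to eighth (quarter + eighth) = 12; thirty-second tied to eighth (thirty-second + eighth) = 5; dotted eighth = 6; dotted quarter rest = 12; a full sixteenth-note quintuplet (5 notes) (five quintuplet sixteenths span one quarter) = 8; thirty-second rest = 1; eighth rest = 4; dotted eighth note = 6; thirty-second rest = 1; quarter note = 8; quarter = 8; dotted eighth = 6; eighth = 4.
Altogether 12 + 5 + 6 + 12 + 8 + 1 + 4 + 6 + 1 + 8 + 8 + 6 + 4 = 81.
81 falls short of 96, so the answer is No.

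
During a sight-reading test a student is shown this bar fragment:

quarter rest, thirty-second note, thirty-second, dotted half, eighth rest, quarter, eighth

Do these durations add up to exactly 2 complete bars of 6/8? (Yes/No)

One bar of 6/8 = 24 thirty-second notes, so 2 bars = 48.
Convert each value to thirty-second notes: quarter rest = 8; thirty-second note = 1; thirty-second = 1; dotted half = 24; eighth rest = 4; quarter = 8; eighth = 4.
Altogether 8 + 1 + 1 + 24 + 4 + 8 + 4 = 50.
50 exceeds 48, so the answer is No.

No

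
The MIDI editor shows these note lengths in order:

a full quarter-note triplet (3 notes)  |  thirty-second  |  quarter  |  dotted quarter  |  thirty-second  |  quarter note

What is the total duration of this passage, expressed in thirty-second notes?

46

Convert each value to thirty-second notes: a full quarter-note triplet (3 notes) (three triplet quarters span one half) = 16; thirty-second = 1; quarter = 8; dotted quarter = 12; thirty-second = 1; quarter note = 8.
Adding: 16 + 1 + 8 + 12 + 1 + 8 = 46 thirty-second notes.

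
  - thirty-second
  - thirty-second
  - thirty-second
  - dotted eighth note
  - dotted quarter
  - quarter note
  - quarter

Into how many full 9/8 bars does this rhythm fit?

1

One bar of 9/8 = 36 thirty-second notes.
In thirty-second notes: thirty-second = 1; thirty-second = 1; thirty-second = 1; dotted eighth note = 6; dotted quarter = 12; quarter note = 8; quarter = 8.
Adding: 1 + 1 + 1 + 6 + 12 + 8 + 8 = 37.
37 ÷ 36 = 1 complete bar with 1 left over.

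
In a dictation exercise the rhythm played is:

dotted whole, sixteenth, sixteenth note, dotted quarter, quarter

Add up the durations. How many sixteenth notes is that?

Convert each value to sixteenth notes: dotted whole = 24; sixteenth = 1; sixteenth note = 1; dotted quarter = 6; quarter = 4.
Total: 24 + 1 + 1 + 6 + 4 = 36 sixteenth notes.

36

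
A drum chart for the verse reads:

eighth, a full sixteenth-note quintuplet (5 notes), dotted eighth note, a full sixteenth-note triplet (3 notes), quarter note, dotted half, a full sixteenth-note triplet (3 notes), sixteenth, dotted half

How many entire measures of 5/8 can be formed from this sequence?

4

One bar of 5/8 = 10 sixteenth notes.
Convert each value to sixteenth notes: eighth = 2; a full sixteenth-note quintuplet (5 notes) (five quintuplet sixteenths span one quarter) = 4; dotted eighth note = 3; a full sixteenth-note triplet (3 notes) (three triplet sixteenths span one eighth) = 2; quarter note = 4; dotted half = 12; a full sixteenth-note triplet (3 notes) (three triplet sixteenths span one eighth) = 2; sixteenth = 1; dotted half = 12.
Altogether 2 + 4 + 3 + 2 + 4 + 12 + 2 + 1 + 12 = 42.
42 ÷ 10 = 4 complete bars with 2 left over.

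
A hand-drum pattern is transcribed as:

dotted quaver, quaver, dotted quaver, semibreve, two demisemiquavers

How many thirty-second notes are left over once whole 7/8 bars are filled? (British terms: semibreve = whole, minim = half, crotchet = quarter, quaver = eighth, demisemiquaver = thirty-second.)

One bar of 7/8 = 28 thirty-second notes.
Convert each value to thirty-second notes: dotted quaver = 6; quaver = 4; dotted quaver = 6; semibreve = 32; demisemiquaver = 1; demisemiquaver = 1.
Altogether 6 + 4 + 6 + 32 + 1 + 1 = 50.
50 ÷ 28 = 1 complete bar with 22 thirty-second notes remaining.

22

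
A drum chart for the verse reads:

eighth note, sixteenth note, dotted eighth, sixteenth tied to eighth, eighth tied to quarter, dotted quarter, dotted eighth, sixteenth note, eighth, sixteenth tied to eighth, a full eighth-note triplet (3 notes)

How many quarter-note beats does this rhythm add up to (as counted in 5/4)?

8.5

One quarter-note beat = 4 sixteenth notes.
In sixteenth notes: eighth note = 2; sixteenth note = 1; dotted eighth = 3; sixteenth tied to eighth (sixteenth + eighth) = 3; eighth tied to quarter (eighth + quarter) = 6; dotted quarter = 6; dotted eighth = 3; sixteenth note = 1; eighth = 2; sixteenth tied to eighth (sixteenth + eighth) = 3; a full eighth-note triplet (3 notes) (three triplet eighths span one quarter) = 4.
Total: 2 + 1 + 3 + 3 + 6 + 6 + 3 + 1 + 2 + 3 + 4 = 34.
34 ÷ 4 = 8.5 beats.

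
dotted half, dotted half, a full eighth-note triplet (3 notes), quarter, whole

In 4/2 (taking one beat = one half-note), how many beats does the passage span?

One half-note beat = 2 quarter notes.
Express everything in quarter notes: dotted half = 3; dotted half = 3; a full eighth-note triplet (3 notes) (three triplet eighths span one quarter) = 1; quarter = 1; whole = 4.
Total: 3 + 3 + 1 + 1 + 4 = 12.
12 ÷ 2 = 6 beats.

6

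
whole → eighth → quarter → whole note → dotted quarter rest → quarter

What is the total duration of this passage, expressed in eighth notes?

24

Working in eighth notes: whole = 8; eighth = 1; quarter = 2; whole note = 8; dotted quarter rest = 3; quarter = 2.
Adding: 8 + 1 + 2 + 8 + 3 + 2 = 24 eighth notes.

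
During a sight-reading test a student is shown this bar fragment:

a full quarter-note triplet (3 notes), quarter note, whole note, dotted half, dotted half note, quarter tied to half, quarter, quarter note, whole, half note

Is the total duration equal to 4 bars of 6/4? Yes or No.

Yes

One bar of 6/4 = 6 quarter notes, so 4 bars = 24.
Working in quarter notes: a full quarter-note triplet (3 notes) (three triplet quarters span one half) = 2; quarter note = 1; whole note = 4; dotted half = 3; dotted half note = 3; quarter tied to half (quarter + half) = 3; quarter = 1; quarter note = 1; whole = 4; half note = 2.
Altogether 2 + 1 + 4 + 3 + 3 + 3 + 1 + 1 + 4 + 2 = 24.
24 equals 24, so the answer is Yes.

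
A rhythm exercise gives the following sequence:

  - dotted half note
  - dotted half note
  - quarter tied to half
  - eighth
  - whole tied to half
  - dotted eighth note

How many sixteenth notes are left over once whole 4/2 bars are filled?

One bar of 4/2 = 32 sixteenth notes.
Each duration in sixteenth notes: dotted half note = 12; dotted half note = 12; quarter tied to half (quarter + half) = 12; eighth = 2; whole tied to half (whole + half) = 24; dotted eighth note = 3.
Total: 12 + 12 + 12 + 2 + 24 + 3 = 65.
65 ÷ 32 = 2 complete bars with 1 sixteenth note remaining.

1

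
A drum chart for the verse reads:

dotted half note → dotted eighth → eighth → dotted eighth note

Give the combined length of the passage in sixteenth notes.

Working in sixteenth notes: dotted half note = 12; dotted eighth = 3; eighth = 2; dotted eighth note = 3.
Adding: 12 + 3 + 2 + 3 = 20 sixteenth notes.

20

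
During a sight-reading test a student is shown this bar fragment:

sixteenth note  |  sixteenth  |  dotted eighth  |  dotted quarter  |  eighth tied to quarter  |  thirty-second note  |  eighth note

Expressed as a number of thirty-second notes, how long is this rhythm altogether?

39

In thirty-second notes: sixteenth note = 2; sixteenth = 2; dotted eighth = 6; dotted quarter = 12; eighth tied to quarter (eighth + quarter) = 12; thirty-second note = 1; eighth note = 4.
Adding: 2 + 2 + 6 + 12 + 12 + 1 + 4 = 39 thirty-second notes.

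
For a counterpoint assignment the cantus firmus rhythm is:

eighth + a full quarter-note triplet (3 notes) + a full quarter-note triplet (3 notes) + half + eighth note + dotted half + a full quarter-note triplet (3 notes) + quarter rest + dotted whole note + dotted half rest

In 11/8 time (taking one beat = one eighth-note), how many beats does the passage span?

One eighth-note beat = 2 sixteenth notes.
Each duration in sixteenth notes: eighth = 2; a full quarter-note triplet (3 notes) (three triplet quarters span one half) = 8; a full quarter-note triplet (3 notes) (three triplet quarters span one half) = 8; half = 8; eighth note = 2; dotted half = 12; a full quarter-note triplet (3 notes) (three triplet quarters span one half) = 8; quarter rest = 4; dotted whole note = 24; dotted half rest = 12.
Total: 2 + 8 + 8 + 8 + 2 + 12 + 8 + 4 + 24 + 12 = 88.
88 ÷ 2 = 44 beats.

44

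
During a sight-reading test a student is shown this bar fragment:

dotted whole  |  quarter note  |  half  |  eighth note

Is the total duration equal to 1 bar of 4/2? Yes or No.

One bar of 4/2 = 16 eighth notes.
Express everything in eighth notes: dotted whole = 12; quarter note = 2; half = 4; eighth note = 1.
Adding: 12 + 2 + 4 + 1 = 19.
19 exceeds 16, so the answer is No.

No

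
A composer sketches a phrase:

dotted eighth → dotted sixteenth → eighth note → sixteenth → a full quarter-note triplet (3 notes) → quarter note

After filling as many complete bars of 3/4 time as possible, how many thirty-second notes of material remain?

15

One bar of 3/4 = 24 thirty-second notes.
Express everything in thirty-second notes: dotted eighth = 6; dotted sixteenth = 3; eighth note = 4; sixteenth = 2; a full quarter-note triplet (3 notes) (three triplet quarters span one half) = 16; quarter note = 8.
Adding: 6 + 3 + 4 + 2 + 16 + 8 = 39.
39 ÷ 24 = 1 complete bar with 15 thirty-second notes remaining.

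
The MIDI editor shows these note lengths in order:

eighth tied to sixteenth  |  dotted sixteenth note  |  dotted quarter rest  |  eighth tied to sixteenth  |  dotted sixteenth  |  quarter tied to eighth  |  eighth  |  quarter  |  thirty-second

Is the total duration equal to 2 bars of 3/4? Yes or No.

No

One bar of 3/4 = 24 thirty-second notes, so 2 bars = 48.
Working in thirty-second notes: eighth tied to sixteenth (eighth + sixteenth) = 6; dotted sixteenth note = 3; dotted quarter rest = 12; eighth tied to sixteenth (eighth + sixteenth) = 6; dotted sixteenth = 3; quarter tied to eighth (quarter + eighth) = 12; eighth = 4; quarter = 8; thirty-second = 1.
Sum: 6 + 3 + 12 + 6 + 3 + 12 + 4 + 8 + 1 = 55.
55 exceeds 48, so the answer is No.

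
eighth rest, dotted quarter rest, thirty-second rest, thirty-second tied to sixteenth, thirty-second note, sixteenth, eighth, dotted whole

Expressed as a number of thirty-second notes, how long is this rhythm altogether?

75

Each duration in thirty-second notes: eighth rest = 4; dotted quarter rest = 12; thirty-second rest = 1; thirty-second tied to sixteenth (thirty-second + sixteenth) = 3; thirty-second note = 1; sixteenth = 2; eighth = 4; dotted whole = 48.
Sum: 4 + 12 + 1 + 3 + 1 + 2 + 4 + 48 = 75 thirty-second notes.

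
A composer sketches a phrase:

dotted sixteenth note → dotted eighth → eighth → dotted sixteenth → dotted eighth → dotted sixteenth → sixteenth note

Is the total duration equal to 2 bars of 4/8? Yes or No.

No

One bar of 4/8 = 16 thirty-second notes, so 2 bars = 32.
In thirty-second notes: dotted sixteenth note = 3; dotted eighth = 6; eighth = 4; dotted sixteenth = 3; dotted eighth = 6; dotted sixteenth = 3; sixteenth note = 2.
Sum: 3 + 6 + 4 + 3 + 6 + 3 + 2 = 27.
27 falls short of 32, so the answer is No.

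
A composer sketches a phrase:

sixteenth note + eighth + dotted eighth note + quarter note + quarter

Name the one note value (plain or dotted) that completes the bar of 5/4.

dotted quarter note

The bar of 5/4 = 20 sixteenth notes.
Express everything in sixteenth notes: sixteenth note = 1; eighth = 2; dotted eighth note = 3; quarter note = 4; quarter = 4.
Altogether 1 + 2 + 3 + 4 + 4 = 14.
Remaining: 20 − 14 = 6 sixteenth notes, which is a dotted quarter note.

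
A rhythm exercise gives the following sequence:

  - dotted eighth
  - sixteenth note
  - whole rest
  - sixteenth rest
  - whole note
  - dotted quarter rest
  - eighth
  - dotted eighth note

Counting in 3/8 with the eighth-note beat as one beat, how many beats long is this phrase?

24

One eighth-note beat = 2 sixteenth notes.
In sixteenth notes: dotted eighth = 3; sixteenth note = 1; whole rest = 16; sixteenth rest = 1; whole note = 16; dotted quarter rest = 6; eighth = 2; dotted eighth note = 3.
Adding: 3 + 1 + 16 + 1 + 16 + 6 + 2 + 3 = 48.
48 ÷ 2 = 24 beats.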